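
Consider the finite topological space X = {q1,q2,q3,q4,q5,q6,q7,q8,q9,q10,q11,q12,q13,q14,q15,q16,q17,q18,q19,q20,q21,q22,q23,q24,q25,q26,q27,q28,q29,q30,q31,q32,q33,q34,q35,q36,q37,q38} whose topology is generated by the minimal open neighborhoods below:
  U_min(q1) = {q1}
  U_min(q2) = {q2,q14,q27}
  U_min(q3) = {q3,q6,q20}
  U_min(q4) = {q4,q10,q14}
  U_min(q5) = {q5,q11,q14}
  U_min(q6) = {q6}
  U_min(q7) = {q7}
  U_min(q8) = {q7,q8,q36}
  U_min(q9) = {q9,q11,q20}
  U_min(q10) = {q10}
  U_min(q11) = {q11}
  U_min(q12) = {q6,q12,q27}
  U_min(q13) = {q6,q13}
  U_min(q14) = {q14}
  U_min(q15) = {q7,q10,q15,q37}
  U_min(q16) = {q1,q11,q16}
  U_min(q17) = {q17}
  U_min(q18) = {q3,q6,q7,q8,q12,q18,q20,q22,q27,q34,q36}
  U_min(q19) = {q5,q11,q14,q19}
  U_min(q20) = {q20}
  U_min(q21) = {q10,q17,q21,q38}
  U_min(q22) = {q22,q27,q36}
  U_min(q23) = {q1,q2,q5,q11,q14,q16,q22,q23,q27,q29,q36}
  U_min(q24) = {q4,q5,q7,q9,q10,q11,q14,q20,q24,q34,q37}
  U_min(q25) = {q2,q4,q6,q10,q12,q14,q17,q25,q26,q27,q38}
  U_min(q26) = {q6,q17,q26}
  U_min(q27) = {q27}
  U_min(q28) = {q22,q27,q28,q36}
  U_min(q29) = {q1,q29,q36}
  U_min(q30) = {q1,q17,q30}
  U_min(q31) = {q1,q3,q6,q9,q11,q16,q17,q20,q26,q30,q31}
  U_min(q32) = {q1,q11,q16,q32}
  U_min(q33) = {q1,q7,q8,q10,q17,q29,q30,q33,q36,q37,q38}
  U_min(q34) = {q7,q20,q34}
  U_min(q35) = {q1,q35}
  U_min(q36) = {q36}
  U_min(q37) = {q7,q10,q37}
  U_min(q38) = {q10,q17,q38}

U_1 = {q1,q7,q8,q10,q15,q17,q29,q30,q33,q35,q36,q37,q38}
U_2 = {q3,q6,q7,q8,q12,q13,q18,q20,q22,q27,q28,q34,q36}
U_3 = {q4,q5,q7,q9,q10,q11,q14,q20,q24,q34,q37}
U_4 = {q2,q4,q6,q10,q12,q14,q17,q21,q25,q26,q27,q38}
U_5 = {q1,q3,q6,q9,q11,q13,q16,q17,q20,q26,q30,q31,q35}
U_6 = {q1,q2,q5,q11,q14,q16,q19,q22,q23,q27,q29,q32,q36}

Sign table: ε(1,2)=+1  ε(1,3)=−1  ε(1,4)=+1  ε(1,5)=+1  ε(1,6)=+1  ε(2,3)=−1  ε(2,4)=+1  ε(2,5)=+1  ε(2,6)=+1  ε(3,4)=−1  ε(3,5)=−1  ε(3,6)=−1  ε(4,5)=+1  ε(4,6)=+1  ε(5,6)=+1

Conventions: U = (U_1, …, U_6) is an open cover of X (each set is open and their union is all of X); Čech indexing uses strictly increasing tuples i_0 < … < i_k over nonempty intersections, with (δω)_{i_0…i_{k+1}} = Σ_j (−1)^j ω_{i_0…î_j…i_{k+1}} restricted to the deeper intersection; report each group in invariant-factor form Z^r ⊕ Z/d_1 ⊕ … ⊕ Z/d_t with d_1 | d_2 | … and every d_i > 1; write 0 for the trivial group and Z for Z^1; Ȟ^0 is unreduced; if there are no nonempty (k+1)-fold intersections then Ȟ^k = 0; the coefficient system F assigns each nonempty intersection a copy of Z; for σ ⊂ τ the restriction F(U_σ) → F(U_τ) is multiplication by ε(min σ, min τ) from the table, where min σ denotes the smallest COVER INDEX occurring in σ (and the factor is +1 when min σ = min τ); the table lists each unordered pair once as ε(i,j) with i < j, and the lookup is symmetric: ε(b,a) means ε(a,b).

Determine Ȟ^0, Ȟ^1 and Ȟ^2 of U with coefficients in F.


Ȟ^0(U;F) ≅ Z, Ȟ^1(U;F) ≅ 0, Ȟ^2(U;F) ≅ Z/2

cover nerve:
  U12={q7,q8,q36} U13={q7,q10,q37} U14={q10,q17,q38} U15={q1,q17,q30,q35} U16={q1,q29,q36} U23={q7,q20,q34} U24={q6,q12,q27} U25={q3,q6,q13,q20} U26={q22,q27,q36} U34={q4,q10,q14} U35={q9,q11,q20} U36={q5,q11,q14} U45={q6,q17,q26} U46={q2,q14,q27} U56={q1,q11,q16}
  U123={q7} U126={q36} U134={q10} U145={q17} U156={q1} U235={q20} U245={q6} U246={q27} U346={q14} U356={q11}
C dims 6,15,10; δ0: rk 5, SNF 1^5; δ1: rk 10, SNF 1^9·2
Ȟ^0: (6−5)−0=1 ⇒ Z
Ȟ^1: (15−10)−5=0 ⇒ 0
Ȟ^2: (10−0)−10=0 plus torsion [2] ⇒ Z/2


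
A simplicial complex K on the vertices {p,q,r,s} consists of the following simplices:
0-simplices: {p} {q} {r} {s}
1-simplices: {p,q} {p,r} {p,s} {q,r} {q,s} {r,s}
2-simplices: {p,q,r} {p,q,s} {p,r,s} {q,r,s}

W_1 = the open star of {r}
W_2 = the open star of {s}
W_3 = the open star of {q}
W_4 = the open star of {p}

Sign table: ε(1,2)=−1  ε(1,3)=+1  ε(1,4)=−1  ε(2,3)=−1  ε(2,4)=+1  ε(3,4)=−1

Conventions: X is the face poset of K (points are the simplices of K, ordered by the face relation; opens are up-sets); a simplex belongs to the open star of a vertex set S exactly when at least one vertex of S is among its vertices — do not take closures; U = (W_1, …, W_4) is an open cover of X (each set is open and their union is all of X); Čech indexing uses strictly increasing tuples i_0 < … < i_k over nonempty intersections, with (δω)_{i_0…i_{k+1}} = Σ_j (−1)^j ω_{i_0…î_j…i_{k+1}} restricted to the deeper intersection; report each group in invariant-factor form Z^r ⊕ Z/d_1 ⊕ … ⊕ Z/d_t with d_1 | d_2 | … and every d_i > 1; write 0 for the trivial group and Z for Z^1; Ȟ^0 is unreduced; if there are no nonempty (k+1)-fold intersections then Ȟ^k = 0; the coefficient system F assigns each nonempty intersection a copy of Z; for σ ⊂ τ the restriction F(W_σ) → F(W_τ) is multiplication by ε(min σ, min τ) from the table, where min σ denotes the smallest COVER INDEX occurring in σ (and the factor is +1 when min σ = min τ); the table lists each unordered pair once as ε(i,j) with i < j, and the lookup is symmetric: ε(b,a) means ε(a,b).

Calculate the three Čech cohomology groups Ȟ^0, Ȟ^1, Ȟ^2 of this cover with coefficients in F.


nonempty intersections:
  W1={{r},{p,r},{q,r},{r,s},{p,q,r},{p,r,s},{q,r,s}} W2={{s},{p,s},{q,s},{r,s},{p,q,s},{p,r,s},{q,r,s}} W3={{q},{p,q},{q,r},{q,s},{p,q,r},{p,q,s},{q,r,s}} W4={{p},{p,q},{p,r},{p,s},{p,q,r},{p,q,s},{p,r,s}}
  W12={{r,s},{p,r,s},{q,r,s}} W13={{q,r},{p,q,r},{q,r,s}} W14={{p,r},{p,q,r},{p,r,s}} W23={{q,s},{p,q,s},{q,r,s}} W24={{p,s},{p,q,s},{p,r,s}} W34={{p,q},{p,q,r},{p,q,s}}
  W123={{q,r,s}} W124={{p,r,s}} W134={{p,q,r}} W234={{p,q,s}}
C dims 4,6,4; δ0: rk 3, SNF 1^3; δ1: rk 3, SNF 1^3
Ȟ^0: (4−3)−0=1 ⇒ Z
Ȟ^1: (6−3)−3=0 ⇒ 0
Ȟ^2: (4−0)−3=1 ⇒ Z

Ȟ^0 ≅ Z, Ȟ^1 ≅ 0 and Ȟ^2 ≅ Z


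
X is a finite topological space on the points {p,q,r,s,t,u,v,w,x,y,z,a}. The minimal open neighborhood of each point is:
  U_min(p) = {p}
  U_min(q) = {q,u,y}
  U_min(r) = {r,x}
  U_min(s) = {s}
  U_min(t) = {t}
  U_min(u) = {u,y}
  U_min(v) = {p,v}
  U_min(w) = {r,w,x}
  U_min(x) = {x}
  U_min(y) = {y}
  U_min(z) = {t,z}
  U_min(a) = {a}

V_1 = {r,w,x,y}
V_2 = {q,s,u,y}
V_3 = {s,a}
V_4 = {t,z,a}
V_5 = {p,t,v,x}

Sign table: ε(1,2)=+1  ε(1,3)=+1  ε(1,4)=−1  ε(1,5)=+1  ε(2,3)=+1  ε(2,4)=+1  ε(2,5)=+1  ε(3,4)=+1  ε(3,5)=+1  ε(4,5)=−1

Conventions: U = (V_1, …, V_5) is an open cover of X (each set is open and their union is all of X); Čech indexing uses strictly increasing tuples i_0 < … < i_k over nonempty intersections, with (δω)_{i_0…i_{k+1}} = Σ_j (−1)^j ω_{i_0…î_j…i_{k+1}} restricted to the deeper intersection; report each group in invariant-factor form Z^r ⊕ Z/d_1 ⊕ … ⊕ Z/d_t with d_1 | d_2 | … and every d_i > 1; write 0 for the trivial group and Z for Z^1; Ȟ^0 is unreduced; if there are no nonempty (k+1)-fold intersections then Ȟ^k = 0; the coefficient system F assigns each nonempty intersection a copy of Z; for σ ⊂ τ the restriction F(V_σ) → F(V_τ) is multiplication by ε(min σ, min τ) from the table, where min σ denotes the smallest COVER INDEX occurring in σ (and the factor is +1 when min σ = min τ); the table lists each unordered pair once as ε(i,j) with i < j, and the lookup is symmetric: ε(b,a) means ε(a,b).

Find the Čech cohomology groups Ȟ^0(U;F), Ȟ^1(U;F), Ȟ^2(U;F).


nerve of the cover:
  V12={y} V15={x} V23={s} V34={a} V45={t}
C dims 5,5; δ0: rk 5, SNF 1^4·2
Ȟ^0 = (5 − 5) − 0 = 0, so Ȟ^0 ≅ 0
Ȟ^1 = (5 − 0) − 5 = 0 plus torsion [2], so Ȟ^1 ≅ Z/2
Ȟ^2 = (0 − 0) − 0 = 0, so Ȟ^2 ≅ 0

Ȟ^0 ≅ 0; Ȟ^1 ≅ Z/2; Ȟ^2 ≅ 0


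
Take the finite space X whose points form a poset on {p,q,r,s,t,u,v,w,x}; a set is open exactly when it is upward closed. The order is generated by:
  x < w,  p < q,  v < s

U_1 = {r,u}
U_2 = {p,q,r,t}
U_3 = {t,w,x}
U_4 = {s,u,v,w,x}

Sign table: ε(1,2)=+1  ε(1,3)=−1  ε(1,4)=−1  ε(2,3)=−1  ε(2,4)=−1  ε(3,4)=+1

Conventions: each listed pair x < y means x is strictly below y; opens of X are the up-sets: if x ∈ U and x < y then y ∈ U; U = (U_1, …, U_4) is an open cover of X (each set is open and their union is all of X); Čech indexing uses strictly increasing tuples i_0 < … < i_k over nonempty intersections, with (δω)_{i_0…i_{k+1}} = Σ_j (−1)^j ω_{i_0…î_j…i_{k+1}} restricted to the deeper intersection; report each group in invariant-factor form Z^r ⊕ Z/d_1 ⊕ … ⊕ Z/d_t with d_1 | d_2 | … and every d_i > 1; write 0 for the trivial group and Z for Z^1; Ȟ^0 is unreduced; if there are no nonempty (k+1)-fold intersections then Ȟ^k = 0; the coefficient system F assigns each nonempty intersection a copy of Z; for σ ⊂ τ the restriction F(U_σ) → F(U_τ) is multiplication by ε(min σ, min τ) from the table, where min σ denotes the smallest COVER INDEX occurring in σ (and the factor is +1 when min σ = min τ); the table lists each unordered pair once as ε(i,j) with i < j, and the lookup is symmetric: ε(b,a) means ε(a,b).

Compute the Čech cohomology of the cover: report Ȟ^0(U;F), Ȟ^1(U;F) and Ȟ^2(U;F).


nonempty intersections:
  U12={r} U14={u} U23={t} U34={w,x}
C dims 4,4; δ0: rk 3, SNF 1^3
Ȟ^0: (4−3)−0=1 ⇒ Z
Ȟ^1: (4−0)−3=1 ⇒ Z
Ȟ^2: (0−0)−0=0 ⇒ 0

Ȟ^0 = Z; Ȟ^1 = Z; Ȟ^2 = 0


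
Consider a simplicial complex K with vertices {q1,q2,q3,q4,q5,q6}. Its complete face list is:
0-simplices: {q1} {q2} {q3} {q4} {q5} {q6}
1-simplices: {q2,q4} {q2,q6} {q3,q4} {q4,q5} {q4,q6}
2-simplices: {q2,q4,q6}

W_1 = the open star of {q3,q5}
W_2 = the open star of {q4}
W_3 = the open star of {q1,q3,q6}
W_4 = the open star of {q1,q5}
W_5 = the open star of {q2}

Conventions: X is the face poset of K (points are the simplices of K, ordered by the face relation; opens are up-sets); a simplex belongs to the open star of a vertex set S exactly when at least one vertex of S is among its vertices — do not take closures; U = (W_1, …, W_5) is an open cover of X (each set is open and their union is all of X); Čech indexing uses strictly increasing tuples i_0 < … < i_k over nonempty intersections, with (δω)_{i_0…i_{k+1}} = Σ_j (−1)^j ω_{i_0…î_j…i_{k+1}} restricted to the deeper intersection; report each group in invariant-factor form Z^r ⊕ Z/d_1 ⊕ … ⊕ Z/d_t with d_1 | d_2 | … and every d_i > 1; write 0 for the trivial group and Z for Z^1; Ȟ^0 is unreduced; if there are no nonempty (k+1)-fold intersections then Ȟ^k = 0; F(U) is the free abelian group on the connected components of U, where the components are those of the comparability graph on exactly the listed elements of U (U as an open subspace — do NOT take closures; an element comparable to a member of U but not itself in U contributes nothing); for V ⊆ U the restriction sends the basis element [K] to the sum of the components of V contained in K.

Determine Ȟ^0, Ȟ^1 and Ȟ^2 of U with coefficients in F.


nerve of the cover:
  W1={{q3},{q5},{q3,q4},{q4,q5}} W2={{q4},{q2,q4},{q3,q4},{q4,q5},{q4,q6},{q2,q4,q6}} W3={{q1},{q3},{q6},{q2,q6},{q3,q4},{q4,q6},{q2,q4,q6}} W4={{q1},{q5},{q4,q5}} W5={{q2},{q2,q4},{q2,q6},{q2,q4,q6}}
  W12={{q3,q4},{q4,q5}} W13={{q3},{q3,q4}} W14={{q5},{q4,q5}} W23={{q3,q4},{q4,q6},{q2,q4,q6}} W24={{q4,q5}} W25={{q2,q4},{q2,q4,q6}} W34={{q1}} W35={{q2,q6},{q2,q4,q6}}
  W123={{q3,q4}} W124={{q4,q5}} W235={{q2,q4,q6}}
components per intersection:
  W1: {{q3},{q3,q4}} {{q5},{q4,q5}}
  W2: {{q4},{q2,q4},{q3,q4},{q4,q5},{q4,q6},{q2,q4,q6}}
  W3: {{q1}} {{q3},{q3,q4}} {{q6},{q2,q6},{q4,q6},{q2,q4,q6}}
  W4: {{q1}} {{q5},{q4,q5}}
  W5: {{q2},{q2,q4},{q2,q6},{q2,q4,q6}}
  W12: {{q3,q4}} {{q4,q5}}
  W13: {{q3},{q3,q4}}
  W14: {{q5},{q4,q5}}
  W23: {{q3,q4}} {{q4,q6},{q2,q4,q6}}
  W24: {{q4,q5}}
  W25: {{q2,q4},{q2,q4,q6}}
  W34: {{q1}}
  W35: {{q2,q6},{q2,q4,q6}}
  W123: {{q3,q4}}
  W124: {{q4,q5}}
  W235: {{q2,q4,q6}}
C dims 9,10,3; δ0: rk 7, SNF 1^7; δ1: rk 3, SNF 1^3
Ȟ^0 = (9 − 7) − 0 = 2, so Ȟ^0 ≅ Z^2
Ȟ^1 = (10 − 3) − 7 = 0, so Ȟ^1 ≅ 0
Ȟ^2 = (3 − 0) − 3 = 0, so Ȟ^2 ≅ 0

Ȟ^0(U;F) ≅ Z^2,  Ȟ^1(U;F) ≅ 0,  Ȟ^2(U;F) ≅ 0


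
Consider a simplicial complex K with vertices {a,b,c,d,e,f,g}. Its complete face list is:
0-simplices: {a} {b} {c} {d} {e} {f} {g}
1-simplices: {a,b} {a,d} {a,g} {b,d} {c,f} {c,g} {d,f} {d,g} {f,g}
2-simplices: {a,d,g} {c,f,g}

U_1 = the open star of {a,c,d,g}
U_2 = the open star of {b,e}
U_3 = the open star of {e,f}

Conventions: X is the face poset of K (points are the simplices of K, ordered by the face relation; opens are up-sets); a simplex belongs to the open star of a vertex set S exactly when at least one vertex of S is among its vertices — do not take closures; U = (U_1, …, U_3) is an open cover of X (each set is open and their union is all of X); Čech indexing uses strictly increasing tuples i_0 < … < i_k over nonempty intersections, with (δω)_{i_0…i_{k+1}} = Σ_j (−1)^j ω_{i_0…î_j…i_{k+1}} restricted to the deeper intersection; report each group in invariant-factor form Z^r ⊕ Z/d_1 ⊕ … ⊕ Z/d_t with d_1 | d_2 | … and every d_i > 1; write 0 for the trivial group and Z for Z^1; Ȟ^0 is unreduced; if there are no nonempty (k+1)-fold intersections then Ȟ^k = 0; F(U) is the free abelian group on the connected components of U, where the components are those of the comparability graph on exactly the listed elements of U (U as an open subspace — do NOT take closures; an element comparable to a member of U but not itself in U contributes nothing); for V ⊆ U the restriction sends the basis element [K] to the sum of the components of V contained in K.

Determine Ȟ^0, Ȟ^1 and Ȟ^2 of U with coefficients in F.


nerve simplices:
  U1={{a},{c},{d},{g},{a,b},{a,d},{a,g},{b,d},{c,f},{c,g},{d,f},{d,g},{f,g},{a,d,g},{c,f,g}} U2={{b},{e},{a,b},{b,d}} U3={{e},{f},{c,f},{d,f},{f,g},{c,f,g}}
  U12={{a,b},{b,d}} U13={{c,f},{d,f},{f,g},{c,f,g}} U23={{e}}
components per intersection:
  U1: {{a},{c},{d},{g},{a,b},{a,d},{a,g},{b,d},{c,f},{c,g},{d,f},{d,g},{f,g},{a,d,g},{c,f,g}}
  U2: {{b},{a,b},{b,d}} {{e}}
  U3: {{e}} {{f},{c,f},{d,f},{f,g},{c,f,g}}
  U12: {{a,b}} {{b,d}}
  U13: {{c,f},{f,g},{c,f,g}} {{d,f}}
  U23: {{e}}
C dims 5,5; δ0: rk 3, SNF 1^3
degree 0: 5−3−0 = 2 → Ȟ^0 ≅ Z^2
degree 1: 5−0−3 = 2 → Ȟ^1 ≅ Z^2
degree 2: 0−0−0 = 0 → Ȟ^2 ≅ 0

Ȟ^0 = Z^2, Ȟ^1 = Z^2 and Ȟ^2 = 0


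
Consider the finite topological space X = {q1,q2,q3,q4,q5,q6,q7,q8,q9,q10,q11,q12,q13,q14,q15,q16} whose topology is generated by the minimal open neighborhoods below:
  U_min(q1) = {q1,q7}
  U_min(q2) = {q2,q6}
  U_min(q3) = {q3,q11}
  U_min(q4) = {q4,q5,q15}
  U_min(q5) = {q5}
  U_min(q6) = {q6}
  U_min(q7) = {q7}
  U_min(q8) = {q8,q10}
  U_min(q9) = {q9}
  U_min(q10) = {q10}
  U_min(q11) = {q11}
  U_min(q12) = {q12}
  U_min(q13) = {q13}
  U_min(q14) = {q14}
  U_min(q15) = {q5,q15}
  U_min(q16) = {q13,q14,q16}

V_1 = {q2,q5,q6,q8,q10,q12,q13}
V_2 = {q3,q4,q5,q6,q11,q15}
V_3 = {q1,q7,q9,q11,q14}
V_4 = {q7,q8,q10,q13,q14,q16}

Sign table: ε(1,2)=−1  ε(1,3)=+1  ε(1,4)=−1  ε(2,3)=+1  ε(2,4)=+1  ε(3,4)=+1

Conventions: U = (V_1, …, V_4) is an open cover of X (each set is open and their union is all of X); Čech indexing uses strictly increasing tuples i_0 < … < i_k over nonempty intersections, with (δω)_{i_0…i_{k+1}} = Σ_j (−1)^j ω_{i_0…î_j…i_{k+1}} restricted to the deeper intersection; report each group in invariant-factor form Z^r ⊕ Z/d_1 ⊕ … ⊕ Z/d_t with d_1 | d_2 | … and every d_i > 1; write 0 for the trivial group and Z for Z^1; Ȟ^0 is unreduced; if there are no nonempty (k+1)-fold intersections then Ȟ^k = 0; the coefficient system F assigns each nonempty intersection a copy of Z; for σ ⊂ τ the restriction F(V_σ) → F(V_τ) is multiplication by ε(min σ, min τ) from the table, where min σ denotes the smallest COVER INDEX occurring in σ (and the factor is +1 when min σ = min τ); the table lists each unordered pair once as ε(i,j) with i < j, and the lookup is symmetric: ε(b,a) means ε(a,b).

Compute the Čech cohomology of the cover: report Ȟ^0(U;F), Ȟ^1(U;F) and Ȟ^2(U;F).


nonempty intersections:
  V12={q5,q6} V14={q8,q10,q13} V23={q11} V34={q7,q14}
C dims 4,4; δ0: rk 3, SNF 1^3
Ȟ^0: (4−3)−0=1 ⇒ Z
Ȟ^1: (4−0)−3=1 ⇒ Z
Ȟ^2: (0−0)−0=0 ⇒ 0

Ȟ^0 ≅ Z; Ȟ^1 ≅ Z; Ȟ^2 ≅ 0


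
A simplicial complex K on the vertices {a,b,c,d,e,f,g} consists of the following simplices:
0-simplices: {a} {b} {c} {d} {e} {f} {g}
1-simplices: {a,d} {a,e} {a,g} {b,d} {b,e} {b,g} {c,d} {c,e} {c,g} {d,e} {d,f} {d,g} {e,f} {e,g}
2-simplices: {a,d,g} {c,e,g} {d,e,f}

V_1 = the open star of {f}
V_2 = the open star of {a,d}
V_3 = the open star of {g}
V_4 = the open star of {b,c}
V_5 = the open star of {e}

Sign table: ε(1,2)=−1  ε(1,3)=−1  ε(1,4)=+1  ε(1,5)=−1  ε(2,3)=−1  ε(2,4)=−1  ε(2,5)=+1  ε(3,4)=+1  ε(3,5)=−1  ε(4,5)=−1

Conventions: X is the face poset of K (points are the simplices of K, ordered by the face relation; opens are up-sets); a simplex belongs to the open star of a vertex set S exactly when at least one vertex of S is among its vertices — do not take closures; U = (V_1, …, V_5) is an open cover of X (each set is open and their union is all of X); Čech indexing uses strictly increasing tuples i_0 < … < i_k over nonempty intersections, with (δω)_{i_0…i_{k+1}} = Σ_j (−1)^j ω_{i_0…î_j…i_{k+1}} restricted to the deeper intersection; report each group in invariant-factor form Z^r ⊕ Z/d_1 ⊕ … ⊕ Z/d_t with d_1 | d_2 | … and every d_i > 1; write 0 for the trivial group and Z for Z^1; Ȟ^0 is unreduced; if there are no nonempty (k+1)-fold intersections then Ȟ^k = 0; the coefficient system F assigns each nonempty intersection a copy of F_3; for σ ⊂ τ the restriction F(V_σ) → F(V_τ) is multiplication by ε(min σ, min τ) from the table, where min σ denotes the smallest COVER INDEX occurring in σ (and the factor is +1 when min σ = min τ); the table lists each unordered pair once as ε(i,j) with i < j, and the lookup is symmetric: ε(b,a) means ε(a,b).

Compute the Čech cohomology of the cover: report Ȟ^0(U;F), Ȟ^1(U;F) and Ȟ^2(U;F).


Ȟ^0 = Z/3; Ȟ^1 = Z/3 ⊕ Z/3; Ȟ^2 = 0

nerve of the cover:
  V1={{f},{d,f},{e,f},{d,e,f}} V2={{a},{d},{a,d},{a,e},{a,g},{b,d},{c,d},{d,e},{d,f},{d,g},{a,d,g},{d,e,f}} V3={{g},{a,g},{b,g},{c,g},{d,g},{e,g},{a,d,g},{c,e,g}} V4={{b},{c},{b,d},{b,e},{b,g},{c,d},{c,e},{c,g},{c,e,g}} V5={{e},{a,e},{b,e},{c,e},{d,e},{e,f},{e,g},{c,e,g},{d,e,f}}
  V12={{d,f},{d,e,f}} V15={{e,f},{d,e,f}} V23={{a,g},{d,g},{a,d,g}} V24={{b,d},{c,d}} V25={{a,e},{d,e},{d,e,f}} V34={{b,g},{c,g},{c,e,g}} V35={{e,g},{c,e,g}} V45={{b,e},{c,e},{c,e,g}}
  V125={{d,e,f}} V345={{c,e,g}}
C dims 5,8,2; δ0: rk_F3 4; δ1: rk_F3 2
Ȟ^0 = (5 − 4) − 0 = 1, so Ȟ^0 ≅ Z/3
Ȟ^1 = (8 − 2) − 4 = 2, so Ȟ^1 ≅ Z/3 ⊕ Z/3
Ȟ^2 = (2 − 0) − 2 = 0, so Ȟ^2 ≅ 0


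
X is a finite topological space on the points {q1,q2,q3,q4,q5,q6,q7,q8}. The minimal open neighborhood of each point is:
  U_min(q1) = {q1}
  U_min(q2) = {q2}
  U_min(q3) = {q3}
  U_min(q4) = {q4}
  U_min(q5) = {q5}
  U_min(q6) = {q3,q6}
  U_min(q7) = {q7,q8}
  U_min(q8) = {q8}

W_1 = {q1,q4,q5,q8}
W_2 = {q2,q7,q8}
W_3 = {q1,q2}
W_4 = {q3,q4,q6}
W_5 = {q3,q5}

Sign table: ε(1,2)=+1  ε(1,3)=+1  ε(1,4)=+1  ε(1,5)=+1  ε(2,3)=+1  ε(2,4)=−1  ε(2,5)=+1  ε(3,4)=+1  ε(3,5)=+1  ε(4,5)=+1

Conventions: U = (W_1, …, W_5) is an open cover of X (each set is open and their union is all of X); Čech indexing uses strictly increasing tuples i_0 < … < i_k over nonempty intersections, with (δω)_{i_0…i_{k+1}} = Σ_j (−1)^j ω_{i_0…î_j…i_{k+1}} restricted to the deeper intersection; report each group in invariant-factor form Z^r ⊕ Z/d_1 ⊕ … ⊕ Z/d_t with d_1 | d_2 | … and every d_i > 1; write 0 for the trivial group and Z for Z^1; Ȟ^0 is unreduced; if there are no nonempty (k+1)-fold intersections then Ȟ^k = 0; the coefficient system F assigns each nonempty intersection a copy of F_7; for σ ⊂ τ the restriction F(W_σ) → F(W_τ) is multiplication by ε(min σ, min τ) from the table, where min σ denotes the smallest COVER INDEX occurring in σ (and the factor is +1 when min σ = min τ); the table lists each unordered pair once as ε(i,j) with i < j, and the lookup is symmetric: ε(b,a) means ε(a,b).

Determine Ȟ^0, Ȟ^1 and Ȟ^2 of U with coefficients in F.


Ȟ^0(U;F) ≅ Z/7, Ȟ^1(U;F) ≅ Z/7 ⊕ Z/7 and Ȟ^2(U;F) ≅ 0

cover nerve:
  W12={q8} W13={q1} W14={q4} W15={q5} W23={q2} W45={q3}
C dims 5,6; δ0: rk_F7 4
Ȟ^0: (5−4)−0=1 ⇒ Z/7
Ȟ^1: (6−0)−4=2 ⇒ Z/7 ⊕ Z/7
Ȟ^2: (0−0)−0=0 ⇒ 0


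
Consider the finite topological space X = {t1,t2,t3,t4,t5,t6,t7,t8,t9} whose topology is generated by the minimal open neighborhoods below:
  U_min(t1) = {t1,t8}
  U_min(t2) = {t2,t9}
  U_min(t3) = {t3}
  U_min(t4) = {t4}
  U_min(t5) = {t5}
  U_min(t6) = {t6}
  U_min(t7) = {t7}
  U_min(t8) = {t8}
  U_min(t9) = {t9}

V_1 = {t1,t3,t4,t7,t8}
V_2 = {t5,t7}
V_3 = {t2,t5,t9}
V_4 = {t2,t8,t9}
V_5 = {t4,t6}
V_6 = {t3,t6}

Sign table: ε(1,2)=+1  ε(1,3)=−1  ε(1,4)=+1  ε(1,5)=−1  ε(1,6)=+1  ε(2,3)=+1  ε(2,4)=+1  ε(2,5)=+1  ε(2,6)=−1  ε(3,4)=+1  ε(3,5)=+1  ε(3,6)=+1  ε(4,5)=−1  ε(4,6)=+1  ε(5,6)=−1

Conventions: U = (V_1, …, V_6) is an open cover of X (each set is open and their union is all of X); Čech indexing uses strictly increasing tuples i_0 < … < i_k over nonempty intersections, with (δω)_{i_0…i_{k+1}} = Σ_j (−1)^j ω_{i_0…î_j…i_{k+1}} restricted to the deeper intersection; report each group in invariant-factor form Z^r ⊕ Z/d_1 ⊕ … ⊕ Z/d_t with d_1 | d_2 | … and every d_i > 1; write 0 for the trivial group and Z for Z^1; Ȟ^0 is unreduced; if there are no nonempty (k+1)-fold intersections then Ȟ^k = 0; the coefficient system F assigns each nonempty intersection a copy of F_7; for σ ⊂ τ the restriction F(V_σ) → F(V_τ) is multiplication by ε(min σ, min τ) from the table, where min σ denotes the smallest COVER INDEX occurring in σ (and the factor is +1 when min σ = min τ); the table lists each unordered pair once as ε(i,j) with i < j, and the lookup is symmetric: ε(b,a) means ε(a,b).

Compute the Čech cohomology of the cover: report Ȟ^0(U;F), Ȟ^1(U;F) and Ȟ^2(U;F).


cover nerve:
  V12={t7} V14={t8} V15={t4} V16={t3} V23={t5} V34={t2,t9} V56={t6}
C dims 6,7; δ0: rk_F7 5
Ȟ^0: (6−5)−0=1 ⇒ Z/7
Ȟ^1: (7−0)−5=2 ⇒ Z/7 ⊕ Z/7
Ȟ^2: (0−0)−0=0 ⇒ 0

Ȟ^0 ≅ Z/7,  Ȟ^1 ≅ Z/7 ⊕ Z/7,  Ȟ^2 ≅ 0


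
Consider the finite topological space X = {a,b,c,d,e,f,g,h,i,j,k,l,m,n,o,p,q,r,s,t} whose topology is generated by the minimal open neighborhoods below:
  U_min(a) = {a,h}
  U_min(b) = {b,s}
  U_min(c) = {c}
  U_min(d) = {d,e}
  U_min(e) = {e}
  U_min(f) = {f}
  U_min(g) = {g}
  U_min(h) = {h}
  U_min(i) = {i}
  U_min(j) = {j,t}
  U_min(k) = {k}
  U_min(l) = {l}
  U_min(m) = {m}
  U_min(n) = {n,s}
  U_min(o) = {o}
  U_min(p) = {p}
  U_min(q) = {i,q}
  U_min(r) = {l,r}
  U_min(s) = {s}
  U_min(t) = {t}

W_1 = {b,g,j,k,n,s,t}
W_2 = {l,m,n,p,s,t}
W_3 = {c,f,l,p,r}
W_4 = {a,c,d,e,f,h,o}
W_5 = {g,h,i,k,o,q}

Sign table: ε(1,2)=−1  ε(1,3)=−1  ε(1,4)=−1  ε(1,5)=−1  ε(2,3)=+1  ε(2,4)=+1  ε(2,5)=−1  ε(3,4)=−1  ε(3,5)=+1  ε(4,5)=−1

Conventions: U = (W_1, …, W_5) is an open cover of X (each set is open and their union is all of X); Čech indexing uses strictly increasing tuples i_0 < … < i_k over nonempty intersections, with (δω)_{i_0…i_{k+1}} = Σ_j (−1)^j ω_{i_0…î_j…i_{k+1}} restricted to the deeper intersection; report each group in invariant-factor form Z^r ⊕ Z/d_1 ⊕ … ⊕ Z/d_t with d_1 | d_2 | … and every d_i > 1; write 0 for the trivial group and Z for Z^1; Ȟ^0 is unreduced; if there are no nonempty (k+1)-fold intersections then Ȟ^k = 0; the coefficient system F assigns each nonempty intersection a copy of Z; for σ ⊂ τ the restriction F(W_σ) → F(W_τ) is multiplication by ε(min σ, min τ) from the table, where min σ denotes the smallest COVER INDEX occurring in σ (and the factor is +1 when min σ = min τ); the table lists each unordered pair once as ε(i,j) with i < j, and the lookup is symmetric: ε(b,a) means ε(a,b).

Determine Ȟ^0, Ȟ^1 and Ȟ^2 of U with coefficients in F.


Ȟ^0(U;F) ≅ Z, Ȟ^1(U;F) ≅ Z and Ȟ^2(U;F) ≅ 0

nonempty intersections:
  W12={n,s,t} W15={g,k} W23={l,p} W34={c,f} W45={h,o}
C dims 5,5; δ0: rk 4, SNF 1^4
Ȟ^0: (5−4)−0=1 ⇒ Z
Ȟ^1: (5−0)−4=1 ⇒ Z
Ȟ^2: (0−0)−0=0 ⇒ 0


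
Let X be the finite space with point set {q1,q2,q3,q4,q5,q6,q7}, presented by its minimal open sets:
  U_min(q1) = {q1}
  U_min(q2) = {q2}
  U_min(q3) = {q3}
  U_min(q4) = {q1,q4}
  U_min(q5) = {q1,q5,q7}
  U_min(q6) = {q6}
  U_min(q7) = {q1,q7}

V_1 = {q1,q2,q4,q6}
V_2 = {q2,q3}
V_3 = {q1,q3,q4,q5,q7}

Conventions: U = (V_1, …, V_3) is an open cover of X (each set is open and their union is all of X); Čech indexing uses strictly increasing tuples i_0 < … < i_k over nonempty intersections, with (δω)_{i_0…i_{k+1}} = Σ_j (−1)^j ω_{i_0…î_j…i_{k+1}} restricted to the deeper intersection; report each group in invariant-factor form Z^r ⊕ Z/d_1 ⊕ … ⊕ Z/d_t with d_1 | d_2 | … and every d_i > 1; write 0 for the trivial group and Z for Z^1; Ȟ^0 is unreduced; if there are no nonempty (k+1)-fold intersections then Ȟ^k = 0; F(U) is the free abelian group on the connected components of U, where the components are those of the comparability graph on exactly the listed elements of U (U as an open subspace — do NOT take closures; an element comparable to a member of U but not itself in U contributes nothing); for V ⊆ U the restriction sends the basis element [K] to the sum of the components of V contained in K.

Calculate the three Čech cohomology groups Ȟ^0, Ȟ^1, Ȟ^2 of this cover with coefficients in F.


Ȟ^0 ≅ Z^4, Ȟ^1 ≅ 0, Ȟ^2 ≅ 0

nonempty overlaps:
  V12={q2} V13={q1,q4} V23={q3}
components per intersection:
  V1: {q1,q4} {q2} {q6}
  V2: {q2} {q3}
  V3: {q1,q4,q5,q7} {q3}
  V12: {q2}
  V13: {q1,q4}
  V23: {q3}
C dims 7,3; δ0: rk 3, SNF 1^3
degree 0: 7−3−0 = 4 → Ȟ^0 ≅ Z^4
degree 1: 3−0−3 = 0 → Ȟ^1 ≅ 0
degree 2: 0−0−0 = 0 → Ȟ^2 ≅ 0


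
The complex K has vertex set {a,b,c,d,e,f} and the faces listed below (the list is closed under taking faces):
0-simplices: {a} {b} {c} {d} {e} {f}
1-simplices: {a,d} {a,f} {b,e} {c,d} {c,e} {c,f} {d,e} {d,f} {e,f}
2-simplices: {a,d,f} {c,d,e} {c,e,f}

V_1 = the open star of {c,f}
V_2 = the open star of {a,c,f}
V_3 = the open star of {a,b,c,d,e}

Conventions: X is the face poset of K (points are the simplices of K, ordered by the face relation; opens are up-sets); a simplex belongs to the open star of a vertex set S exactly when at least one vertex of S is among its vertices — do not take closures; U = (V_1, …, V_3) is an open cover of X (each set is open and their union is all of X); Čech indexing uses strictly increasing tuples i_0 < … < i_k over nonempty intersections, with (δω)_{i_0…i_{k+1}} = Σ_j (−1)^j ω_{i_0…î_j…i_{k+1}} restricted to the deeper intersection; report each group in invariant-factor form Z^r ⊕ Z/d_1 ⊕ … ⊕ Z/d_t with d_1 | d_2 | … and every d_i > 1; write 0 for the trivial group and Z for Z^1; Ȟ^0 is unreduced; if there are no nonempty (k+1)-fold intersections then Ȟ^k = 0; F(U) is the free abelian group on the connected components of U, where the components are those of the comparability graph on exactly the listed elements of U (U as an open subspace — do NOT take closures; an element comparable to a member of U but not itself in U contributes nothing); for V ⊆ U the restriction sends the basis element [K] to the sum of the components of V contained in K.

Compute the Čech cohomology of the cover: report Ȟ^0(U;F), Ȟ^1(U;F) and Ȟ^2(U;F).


Ȟ^0 = Z, Ȟ^1 = Z and Ȟ^2 = 0

nerve simplices:
  V1={{c},{f},{a,f},{c,d},{c,e},{c,f},{d,f},{e,f},{a,d,f},{c,d,e},{c,e,f}} V2={{a},{c},{f},{a,d},{a,f},{c,d},{c,e},{c,f},{d,f},{e,f},{a,d,f},{c,d,e},{c,e,f}} V3={{a},{b},{c},{d},{e},{a,d},{a,f},{b,e},{c,d},{c,e},{c,f},{d,e},{d,f},{e,f},{a,d,f},{c,d,e},{c,e,f}}
  V12={{c},{f},{a,f},{c,d},{c,e},{c,f},{d,f},{e,f},{a,d,f},{c,d,e},{c,e,f}} V13={{c},{a,f},{c,d},{c,e},{c,f},{d,f},{e,f},{a,d,f},{c,d,e},{c,e,f}} V23={{a},{c},{a,d},{a,f},{c,d},{c,e},{c,f},{d,f},{e,f},{a,d,f},{c,d,e},{c,e,f}}
  V123={{c},{a,f},{c,d},{c,e},{c,f},{d,f},{e,f},{a,d,f},{c,d,e},{c,e,f}}
components per intersection:
  V1: {{c},{f},{a,f},{c,d},{c,e},{c,f},{d,f},{e,f},{a,d,f},{c,d,e},{c,e,f}}
  V2: {{a},{c},{f},{a,d},{a,f},{c,d},{c,e},{c,f},{d,f},{e,f},{a,d,f},{c,d,e},{c,e,f}}
  V3: {{a},{b},{c},{d},{e},{a,d},{a,f},{b,e},{c,d},{c,e},{c,f},{d,e},{d,f},{e,f},{a,d,f},{c,d,e},{c,e,f}}
  V12: {{c},{f},{a,f},{c,d},{c,e},{c,f},{d,f},{e,f},{a,d,f},{c,d,e},{c,e,f}}
  V13: {{c},{c,d},{c,e},{c,f},{e,f},{c,d,e},{c,e,f}} {{a,f},{d,f},{a,d,f}}
  V23: {{a},{a,d},{a,f},{d,f},{a,d,f}} {{c},{c,d},{c,e},{c,f},{e,f},{c,d,e},{c,e,f}}
  V123: {{c},{c,d},{c,e},{c,f},{e,f},{c,d,e},{c,e,f}} {{a,f},{d,f},{a,d,f}}
C dims 3,5,2; δ0: rk 2, SNF 1^2; δ1: rk 2, SNF 1^2
degree 0: 3−2−0 = 1 → Ȟ^0 ≅ Z
degree 1: 5−2−2 = 1 → Ȟ^1 ≅ Z
degree 2: 2−0−2 = 0 → Ȟ^2 ≅ 0


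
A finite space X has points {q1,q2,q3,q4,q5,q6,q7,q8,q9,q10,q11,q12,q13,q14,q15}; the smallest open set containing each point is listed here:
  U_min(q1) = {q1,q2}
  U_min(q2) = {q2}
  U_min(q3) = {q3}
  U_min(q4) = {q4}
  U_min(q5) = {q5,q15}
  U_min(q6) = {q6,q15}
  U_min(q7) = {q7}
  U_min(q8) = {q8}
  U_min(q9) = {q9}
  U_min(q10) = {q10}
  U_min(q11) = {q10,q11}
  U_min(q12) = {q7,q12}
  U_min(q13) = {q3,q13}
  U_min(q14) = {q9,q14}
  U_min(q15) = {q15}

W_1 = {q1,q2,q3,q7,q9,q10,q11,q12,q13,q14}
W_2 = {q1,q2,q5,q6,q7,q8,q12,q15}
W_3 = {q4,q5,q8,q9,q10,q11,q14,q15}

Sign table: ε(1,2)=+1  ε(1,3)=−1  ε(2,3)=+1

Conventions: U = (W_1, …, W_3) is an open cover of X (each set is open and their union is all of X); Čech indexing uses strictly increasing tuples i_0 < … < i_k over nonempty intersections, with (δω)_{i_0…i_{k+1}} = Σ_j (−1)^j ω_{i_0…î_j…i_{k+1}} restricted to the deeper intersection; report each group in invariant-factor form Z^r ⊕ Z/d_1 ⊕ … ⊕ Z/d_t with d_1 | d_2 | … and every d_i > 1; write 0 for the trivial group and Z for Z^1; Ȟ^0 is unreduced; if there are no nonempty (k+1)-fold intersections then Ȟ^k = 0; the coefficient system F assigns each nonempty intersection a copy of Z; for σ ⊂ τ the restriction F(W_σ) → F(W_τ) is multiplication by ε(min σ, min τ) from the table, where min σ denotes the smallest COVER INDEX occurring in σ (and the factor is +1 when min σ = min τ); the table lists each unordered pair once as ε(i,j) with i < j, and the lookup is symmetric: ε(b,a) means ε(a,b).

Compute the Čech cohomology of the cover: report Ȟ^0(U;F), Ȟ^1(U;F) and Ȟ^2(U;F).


Ȟ^0 = 0, Ȟ^1 = Z/2 and Ȟ^2 = 0

nerve simplices:
  W12={q1,q2,q7,q12} W13={q9,q10,q11,q14} W23={q5,q8,q15}
C dims 3,3; δ0: rk 3, SNF 1^2·2
degree 0: 3−3−0 = 0 → Ȟ^0 ≅ 0
degree 1: 3−0−3 = 0 plus torsion [2] → Ȟ^1 ≅ Z/2
degree 2: 0−0−0 = 0 → Ȟ^2 ≅ 0


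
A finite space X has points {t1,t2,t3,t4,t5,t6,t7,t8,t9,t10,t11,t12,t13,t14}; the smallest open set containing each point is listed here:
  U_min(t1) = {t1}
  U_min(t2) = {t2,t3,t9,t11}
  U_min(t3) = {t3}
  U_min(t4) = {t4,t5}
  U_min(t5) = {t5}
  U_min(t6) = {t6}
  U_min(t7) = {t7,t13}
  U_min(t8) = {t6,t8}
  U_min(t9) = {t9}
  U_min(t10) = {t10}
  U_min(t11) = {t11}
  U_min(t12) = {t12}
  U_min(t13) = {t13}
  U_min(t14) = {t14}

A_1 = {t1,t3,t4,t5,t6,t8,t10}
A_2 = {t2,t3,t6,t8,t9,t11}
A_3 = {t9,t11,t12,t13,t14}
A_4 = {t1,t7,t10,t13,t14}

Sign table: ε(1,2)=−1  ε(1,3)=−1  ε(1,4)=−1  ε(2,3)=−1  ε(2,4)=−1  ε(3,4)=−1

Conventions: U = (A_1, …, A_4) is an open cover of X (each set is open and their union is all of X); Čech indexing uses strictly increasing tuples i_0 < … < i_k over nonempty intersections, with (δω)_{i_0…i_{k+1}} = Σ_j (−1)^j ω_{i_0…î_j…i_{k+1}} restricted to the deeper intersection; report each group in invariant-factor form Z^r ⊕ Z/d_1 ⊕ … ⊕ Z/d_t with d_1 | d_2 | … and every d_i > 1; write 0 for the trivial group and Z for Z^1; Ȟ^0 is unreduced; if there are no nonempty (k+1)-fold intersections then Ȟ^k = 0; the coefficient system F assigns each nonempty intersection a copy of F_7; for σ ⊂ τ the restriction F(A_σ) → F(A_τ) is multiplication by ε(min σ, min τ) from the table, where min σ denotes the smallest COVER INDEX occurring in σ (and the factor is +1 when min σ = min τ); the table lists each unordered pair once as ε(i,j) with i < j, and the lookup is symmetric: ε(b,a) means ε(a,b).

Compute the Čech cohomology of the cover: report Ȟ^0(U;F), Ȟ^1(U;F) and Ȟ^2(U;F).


intersection data:
  A12={t3,t6,t8} A14={t1,t10} A23={t9,t11} A34={t13,t14}
C dims 4,4; δ0: rk_F7 3
Ȟ^0 = (4 − 3) − 0 = 1, so Ȟ^0 ≅ Z/7
Ȟ^1 = (4 − 0) − 3 = 1, so Ȟ^1 ≅ Z/7
Ȟ^2 = (0 − 0) − 0 = 0, so Ȟ^2 ≅ 0

Ȟ^0 = Z/7, Ȟ^1 = Z/7, Ȟ^2 = 0


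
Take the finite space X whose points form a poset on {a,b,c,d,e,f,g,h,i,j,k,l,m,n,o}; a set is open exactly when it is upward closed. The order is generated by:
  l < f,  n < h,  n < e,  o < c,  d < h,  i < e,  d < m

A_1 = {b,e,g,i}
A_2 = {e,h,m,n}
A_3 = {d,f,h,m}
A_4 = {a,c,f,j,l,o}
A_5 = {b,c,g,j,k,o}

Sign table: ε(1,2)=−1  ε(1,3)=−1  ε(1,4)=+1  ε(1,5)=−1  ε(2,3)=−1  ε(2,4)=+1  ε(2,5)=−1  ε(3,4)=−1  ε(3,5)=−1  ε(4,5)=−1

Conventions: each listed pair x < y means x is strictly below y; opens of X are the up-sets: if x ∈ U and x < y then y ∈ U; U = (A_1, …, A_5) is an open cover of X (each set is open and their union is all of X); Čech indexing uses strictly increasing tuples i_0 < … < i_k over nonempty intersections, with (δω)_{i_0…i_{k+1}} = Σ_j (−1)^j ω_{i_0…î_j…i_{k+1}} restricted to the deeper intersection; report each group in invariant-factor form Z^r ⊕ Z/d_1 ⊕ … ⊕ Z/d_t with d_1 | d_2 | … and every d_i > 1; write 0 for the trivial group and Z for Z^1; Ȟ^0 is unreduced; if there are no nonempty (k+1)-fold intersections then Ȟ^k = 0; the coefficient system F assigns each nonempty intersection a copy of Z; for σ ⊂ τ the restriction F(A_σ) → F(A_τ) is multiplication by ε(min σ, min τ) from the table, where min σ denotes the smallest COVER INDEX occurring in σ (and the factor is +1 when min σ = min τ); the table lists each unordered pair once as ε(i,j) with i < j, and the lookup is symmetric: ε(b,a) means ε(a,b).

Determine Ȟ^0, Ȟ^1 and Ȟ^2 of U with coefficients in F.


intersection data:
  A12={e} A15={b,g} A23={h,m} A34={f} A45={c,j,o}
C dims 5,5; δ0: rk 5, SNF 1^4·2
Ȟ^0 = (5 − 5) − 0 = 0, so Ȟ^0 ≅ 0
Ȟ^1 = (5 − 0) − 5 = 0 plus torsion [2], so Ȟ^1 ≅ Z/2
Ȟ^2 = (0 − 0) − 0 = 0, so Ȟ^2 ≅ 0

Ȟ^0 = 0,  Ȟ^1 = Z/2,  Ȟ^2 = 0


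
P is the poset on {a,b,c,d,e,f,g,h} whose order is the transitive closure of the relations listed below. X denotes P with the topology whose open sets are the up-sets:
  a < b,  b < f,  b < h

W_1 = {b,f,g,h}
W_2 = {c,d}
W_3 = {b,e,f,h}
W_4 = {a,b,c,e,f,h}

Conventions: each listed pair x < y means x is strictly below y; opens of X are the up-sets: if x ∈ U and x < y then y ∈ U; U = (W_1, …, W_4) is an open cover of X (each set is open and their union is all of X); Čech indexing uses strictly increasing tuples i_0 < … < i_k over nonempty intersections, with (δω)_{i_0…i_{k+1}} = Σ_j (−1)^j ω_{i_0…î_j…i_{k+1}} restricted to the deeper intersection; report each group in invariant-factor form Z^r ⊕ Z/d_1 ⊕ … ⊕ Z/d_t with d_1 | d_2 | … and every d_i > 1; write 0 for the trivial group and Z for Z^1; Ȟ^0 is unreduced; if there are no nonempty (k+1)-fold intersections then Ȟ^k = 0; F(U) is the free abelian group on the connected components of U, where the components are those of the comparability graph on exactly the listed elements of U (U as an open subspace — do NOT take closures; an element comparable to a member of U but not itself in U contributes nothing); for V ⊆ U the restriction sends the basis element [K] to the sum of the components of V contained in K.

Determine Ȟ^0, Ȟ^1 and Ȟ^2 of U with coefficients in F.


Ȟ^0(U;F) ≅ Z^5, Ȟ^1(U;F) ≅ 0 and Ȟ^2(U;F) ≅ 0

nonempty intersections:
  W13={b,f,h} W14={b,f,h} W24={c} W34={b,e,f,h}
  W134={b,f,h}
components per intersection:
  W1: {b,f,h} {g}
  W2: {c} {d}
  W3: {b,f,h} {e}
  W4: {a,b,f,h} {c} {e}
  W13: {b,f,h}
  W14: {b,f,h}
  W24: {c}
  W34: {b,f,h} {e}
  W134: {b,f,h}
C dims 9,5,1; δ0: rk 4, SNF 1^4; δ1: rk 1, SNF 1^1
Ȟ^0: (9−4)−0=5 ⇒ Z^5
Ȟ^1: (5−1)−4=0 ⇒ 0
Ȟ^2: (1−0)−1=0 ⇒ 0


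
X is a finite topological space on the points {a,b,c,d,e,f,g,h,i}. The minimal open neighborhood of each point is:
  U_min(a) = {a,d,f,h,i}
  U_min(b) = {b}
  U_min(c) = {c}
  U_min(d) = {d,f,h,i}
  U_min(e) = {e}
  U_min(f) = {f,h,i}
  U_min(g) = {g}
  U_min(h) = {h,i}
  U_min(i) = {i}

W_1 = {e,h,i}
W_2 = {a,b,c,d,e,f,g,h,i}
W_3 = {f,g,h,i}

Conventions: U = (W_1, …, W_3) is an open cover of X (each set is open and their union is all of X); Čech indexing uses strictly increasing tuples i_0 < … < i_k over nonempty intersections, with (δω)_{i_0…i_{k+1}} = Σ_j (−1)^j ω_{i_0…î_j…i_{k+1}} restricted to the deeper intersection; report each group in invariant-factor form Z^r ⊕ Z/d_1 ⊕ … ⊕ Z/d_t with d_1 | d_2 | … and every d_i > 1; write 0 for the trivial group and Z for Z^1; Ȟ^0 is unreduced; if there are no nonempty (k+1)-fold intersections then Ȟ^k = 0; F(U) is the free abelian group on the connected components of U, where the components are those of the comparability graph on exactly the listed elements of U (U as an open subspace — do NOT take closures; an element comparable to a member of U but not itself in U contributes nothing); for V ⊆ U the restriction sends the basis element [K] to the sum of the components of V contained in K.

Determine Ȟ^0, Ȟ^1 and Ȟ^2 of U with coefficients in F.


nonempty intersections:
  W12={e,h,i} W13={h,i} W23={f,g,h,i}
  W123={h,i}
components per intersection:
  W1: {e} {h,i}
  W2: {a,d,f,h,i} {b} {c} {e} {g}
  W3: {f,h,i} {g}
  W12: {e} {h,i}
  W13: {h,i}
  W23: {f,h,i} {g}
  W123: {h,i}
C dims 9,5,1; δ0: rk 4, SNF 1^4; δ1: rk 1, SNF 1^1
Ȟ^0: (9−4)−0=5 ⇒ Z^5
Ȟ^1: (5−1)−4=0 ⇒ 0
Ȟ^2: (1−0)−1=0 ⇒ 0

Ȟ^0 ≅ Z^5,  Ȟ^1 ≅ 0,  Ȟ^2 ≅ 0


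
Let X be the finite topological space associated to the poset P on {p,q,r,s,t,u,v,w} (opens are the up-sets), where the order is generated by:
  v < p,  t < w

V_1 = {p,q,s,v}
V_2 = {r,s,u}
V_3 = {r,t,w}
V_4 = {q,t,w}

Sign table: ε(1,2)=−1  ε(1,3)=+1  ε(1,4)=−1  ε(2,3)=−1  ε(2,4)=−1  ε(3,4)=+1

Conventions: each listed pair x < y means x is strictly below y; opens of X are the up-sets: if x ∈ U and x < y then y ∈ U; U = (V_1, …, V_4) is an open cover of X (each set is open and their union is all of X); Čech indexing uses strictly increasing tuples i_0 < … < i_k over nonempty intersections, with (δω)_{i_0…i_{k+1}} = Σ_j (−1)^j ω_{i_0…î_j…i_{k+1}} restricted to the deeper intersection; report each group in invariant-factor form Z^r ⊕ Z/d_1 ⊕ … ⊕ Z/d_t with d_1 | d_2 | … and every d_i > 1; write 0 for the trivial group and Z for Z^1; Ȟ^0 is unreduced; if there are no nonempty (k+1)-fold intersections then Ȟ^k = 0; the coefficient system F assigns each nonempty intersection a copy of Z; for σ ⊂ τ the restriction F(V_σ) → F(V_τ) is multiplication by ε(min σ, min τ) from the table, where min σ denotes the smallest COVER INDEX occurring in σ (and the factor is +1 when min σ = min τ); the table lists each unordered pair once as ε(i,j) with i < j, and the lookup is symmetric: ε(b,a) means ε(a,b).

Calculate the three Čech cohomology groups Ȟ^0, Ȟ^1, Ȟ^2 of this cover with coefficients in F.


Ȟ^0(U;F) ≅ 0; Ȟ^1(U;F) ≅ Z/2; Ȟ^2(U;F) ≅ 0

nonempty overlaps:
  V12={s} V14={q} V23={r} V34={t,w}
C dims 4,4; δ0: rk 4, SNF 1^3·2
degree 0: 4−4−0 = 0 → Ȟ^0 ≅ 0
degree 1: 4−0−4 = 0 plus torsion [2] → Ȟ^1 ≅ Z/2
degree 2: 0−0−0 = 0 → Ȟ^2 ≅ 0


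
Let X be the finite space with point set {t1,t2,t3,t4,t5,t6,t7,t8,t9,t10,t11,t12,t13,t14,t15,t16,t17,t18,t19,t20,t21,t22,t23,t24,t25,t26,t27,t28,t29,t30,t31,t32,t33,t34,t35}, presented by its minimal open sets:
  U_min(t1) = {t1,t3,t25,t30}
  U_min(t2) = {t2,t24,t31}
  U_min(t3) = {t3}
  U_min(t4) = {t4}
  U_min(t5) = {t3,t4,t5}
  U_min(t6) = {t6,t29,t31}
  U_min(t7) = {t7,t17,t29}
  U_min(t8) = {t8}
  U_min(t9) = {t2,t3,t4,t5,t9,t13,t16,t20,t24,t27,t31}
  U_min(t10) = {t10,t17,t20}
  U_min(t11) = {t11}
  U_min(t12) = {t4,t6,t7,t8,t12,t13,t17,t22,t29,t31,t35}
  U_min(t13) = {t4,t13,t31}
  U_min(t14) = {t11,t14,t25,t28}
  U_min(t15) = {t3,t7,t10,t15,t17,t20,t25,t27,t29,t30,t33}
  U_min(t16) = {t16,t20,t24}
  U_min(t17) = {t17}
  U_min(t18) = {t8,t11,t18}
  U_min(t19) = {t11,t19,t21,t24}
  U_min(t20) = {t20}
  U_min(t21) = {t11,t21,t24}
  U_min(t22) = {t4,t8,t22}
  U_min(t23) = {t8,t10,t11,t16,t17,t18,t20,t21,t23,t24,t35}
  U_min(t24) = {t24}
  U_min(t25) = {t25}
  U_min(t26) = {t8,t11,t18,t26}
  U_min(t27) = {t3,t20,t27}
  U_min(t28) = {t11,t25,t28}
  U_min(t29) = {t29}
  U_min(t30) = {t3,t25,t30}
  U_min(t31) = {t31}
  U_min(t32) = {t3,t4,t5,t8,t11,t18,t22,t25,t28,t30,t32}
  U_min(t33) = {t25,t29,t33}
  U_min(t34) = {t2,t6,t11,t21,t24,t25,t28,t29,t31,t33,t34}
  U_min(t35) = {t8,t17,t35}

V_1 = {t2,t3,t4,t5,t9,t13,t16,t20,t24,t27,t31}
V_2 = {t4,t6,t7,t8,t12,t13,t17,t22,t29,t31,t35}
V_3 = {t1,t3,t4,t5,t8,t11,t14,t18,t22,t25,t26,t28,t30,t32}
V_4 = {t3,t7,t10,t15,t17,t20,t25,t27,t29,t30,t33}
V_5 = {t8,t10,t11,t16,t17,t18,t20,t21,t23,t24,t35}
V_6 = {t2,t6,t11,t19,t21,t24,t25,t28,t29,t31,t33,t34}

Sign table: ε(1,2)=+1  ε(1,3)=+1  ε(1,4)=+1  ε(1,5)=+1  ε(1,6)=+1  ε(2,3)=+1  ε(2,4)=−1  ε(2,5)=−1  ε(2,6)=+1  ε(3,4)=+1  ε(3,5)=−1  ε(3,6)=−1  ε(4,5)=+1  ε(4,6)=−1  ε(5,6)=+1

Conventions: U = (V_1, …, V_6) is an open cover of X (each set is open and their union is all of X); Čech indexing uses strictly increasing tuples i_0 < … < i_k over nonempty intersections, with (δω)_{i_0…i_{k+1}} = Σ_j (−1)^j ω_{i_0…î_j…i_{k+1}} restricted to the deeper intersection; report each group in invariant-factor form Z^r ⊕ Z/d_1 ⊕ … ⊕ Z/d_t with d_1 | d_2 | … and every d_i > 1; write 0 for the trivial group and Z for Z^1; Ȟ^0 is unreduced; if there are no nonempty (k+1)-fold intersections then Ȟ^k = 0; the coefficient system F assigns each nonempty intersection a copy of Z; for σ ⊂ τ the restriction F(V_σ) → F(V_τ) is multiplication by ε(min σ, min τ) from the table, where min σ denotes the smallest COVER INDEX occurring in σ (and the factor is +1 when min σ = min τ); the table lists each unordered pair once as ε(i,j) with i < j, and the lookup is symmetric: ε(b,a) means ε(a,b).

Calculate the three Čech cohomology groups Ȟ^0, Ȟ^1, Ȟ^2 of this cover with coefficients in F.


Ȟ^0 = 0,  Ȟ^1 = Z/2,  Ȟ^2 = Z

nerve of the cover:
  V12={t4,t13,t31} V13={t3,t4,t5} V14={t3,t20,t27} V15={t16,t20,t24} V16={t2,t24,t31} V23={t4,t8,t22} V24={t7,t17,t29} V25={t8,t17,t35} V26={t6,t29,t31} V34={t3,t25,t30} V35={t8,t11,t18} V36={t11,t25,t28} V45={t10,t17,t20} V46={t25,t29,t33} V56={t11,t21,t24}
  V123={t4} V126={t31} V134={t3} V145={t20} V156={t24} V235={t8} V245={t17} V246={t29} V346={t25} V356={t11}
C dims 6,15,10; δ0: rk 6, SNF 1^5·2; δ1: rk 9, SNF 1^9
Ȟ^0 = (6 − 6) − 0 = 0, so Ȟ^0 ≅ 0
Ȟ^1 = (15 − 9) − 6 = 0 plus torsion [2], so Ȟ^1 ≅ Z/2
Ȟ^2 = (10 − 0) − 9 = 1, so Ȟ^2 ≅ Z
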